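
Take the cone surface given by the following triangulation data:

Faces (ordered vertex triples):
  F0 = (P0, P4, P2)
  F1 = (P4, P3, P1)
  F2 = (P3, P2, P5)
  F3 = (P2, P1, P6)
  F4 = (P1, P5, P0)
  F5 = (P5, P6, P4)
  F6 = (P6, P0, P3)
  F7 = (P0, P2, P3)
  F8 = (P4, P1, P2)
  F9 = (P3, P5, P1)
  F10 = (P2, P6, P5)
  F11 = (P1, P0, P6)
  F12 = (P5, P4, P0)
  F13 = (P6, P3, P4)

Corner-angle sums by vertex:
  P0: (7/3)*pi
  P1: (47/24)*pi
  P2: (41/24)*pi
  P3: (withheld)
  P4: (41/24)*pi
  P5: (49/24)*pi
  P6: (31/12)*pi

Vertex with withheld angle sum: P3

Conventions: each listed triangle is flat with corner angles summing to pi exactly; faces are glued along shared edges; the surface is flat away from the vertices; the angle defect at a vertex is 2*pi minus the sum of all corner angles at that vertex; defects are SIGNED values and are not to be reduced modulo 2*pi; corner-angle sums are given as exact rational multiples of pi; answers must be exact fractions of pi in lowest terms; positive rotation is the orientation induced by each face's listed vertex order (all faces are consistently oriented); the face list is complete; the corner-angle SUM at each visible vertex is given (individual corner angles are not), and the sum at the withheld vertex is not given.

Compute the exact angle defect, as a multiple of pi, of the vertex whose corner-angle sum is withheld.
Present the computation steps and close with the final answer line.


V = 7, E = 21, F = 14; chi = V - E + F = 0
Gauss-Bonnet: total defect = 2*pi*chi = 0; visible defects sum to -pi/3

Answer: defect(P3) = pi/3


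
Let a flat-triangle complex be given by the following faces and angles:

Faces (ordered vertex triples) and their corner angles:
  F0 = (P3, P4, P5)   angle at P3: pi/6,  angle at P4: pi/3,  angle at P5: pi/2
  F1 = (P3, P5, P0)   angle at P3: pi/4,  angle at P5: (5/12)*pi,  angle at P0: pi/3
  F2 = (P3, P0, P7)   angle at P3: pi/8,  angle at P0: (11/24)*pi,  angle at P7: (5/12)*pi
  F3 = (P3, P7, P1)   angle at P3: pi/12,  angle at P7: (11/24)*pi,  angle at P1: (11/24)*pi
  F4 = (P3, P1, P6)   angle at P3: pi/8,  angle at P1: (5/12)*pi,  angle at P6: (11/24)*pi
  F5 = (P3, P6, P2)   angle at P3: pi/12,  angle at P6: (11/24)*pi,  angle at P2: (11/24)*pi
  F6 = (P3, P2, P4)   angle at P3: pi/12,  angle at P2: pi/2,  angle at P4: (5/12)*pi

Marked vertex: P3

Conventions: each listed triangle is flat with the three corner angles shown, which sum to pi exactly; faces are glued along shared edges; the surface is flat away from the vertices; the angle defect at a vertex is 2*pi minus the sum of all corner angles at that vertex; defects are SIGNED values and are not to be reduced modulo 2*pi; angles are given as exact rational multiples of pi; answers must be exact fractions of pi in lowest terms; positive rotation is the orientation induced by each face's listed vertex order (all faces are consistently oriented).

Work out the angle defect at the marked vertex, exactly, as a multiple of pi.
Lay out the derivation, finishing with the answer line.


Sum of corner angles at P3: (11/12)*pi
defect = 2*pi - (11/12)*pi

Answer: defect(P3) = (13/12)*pi


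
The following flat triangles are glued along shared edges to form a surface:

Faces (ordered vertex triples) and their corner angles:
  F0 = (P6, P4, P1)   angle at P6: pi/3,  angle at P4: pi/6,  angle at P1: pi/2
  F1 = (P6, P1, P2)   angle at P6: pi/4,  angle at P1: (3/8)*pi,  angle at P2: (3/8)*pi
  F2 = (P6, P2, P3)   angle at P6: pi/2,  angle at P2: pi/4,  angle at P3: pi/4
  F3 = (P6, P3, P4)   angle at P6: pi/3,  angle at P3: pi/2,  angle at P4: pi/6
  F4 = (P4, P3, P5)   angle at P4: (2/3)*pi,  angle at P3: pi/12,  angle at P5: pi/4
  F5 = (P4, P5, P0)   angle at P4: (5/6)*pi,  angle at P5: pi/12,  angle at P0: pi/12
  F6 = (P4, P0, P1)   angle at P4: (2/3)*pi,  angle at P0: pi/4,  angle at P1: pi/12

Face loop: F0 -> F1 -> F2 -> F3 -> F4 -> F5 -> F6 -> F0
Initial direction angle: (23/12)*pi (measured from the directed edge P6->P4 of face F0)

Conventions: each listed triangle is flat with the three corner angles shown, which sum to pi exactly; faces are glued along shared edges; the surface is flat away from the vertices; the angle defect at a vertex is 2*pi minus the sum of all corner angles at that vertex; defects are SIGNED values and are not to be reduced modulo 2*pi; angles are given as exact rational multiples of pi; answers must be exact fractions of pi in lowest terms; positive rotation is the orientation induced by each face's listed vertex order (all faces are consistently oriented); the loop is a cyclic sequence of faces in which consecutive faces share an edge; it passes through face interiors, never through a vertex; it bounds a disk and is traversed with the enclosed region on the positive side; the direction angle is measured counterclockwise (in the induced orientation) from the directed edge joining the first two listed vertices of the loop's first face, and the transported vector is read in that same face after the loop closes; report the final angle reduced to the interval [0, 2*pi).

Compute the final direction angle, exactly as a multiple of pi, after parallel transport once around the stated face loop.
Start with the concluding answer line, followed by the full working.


Answer: final direction angle = 0

enclosed vertex P4: corner angles sum to (5/2)*pi, defect = 2*pi - (5/2)*pi = -pi/2
enclosed vertex P6: corner angles sum to (17/12)*pi, defect = 2*pi - (17/12)*pi = (7/12)*pi
final direction = starting direction + enclosed defect total, reduced mod 2*pi (induced orientation)
final angle = (23/12)*pi + pi/12 = 0 (mod 2*pi)


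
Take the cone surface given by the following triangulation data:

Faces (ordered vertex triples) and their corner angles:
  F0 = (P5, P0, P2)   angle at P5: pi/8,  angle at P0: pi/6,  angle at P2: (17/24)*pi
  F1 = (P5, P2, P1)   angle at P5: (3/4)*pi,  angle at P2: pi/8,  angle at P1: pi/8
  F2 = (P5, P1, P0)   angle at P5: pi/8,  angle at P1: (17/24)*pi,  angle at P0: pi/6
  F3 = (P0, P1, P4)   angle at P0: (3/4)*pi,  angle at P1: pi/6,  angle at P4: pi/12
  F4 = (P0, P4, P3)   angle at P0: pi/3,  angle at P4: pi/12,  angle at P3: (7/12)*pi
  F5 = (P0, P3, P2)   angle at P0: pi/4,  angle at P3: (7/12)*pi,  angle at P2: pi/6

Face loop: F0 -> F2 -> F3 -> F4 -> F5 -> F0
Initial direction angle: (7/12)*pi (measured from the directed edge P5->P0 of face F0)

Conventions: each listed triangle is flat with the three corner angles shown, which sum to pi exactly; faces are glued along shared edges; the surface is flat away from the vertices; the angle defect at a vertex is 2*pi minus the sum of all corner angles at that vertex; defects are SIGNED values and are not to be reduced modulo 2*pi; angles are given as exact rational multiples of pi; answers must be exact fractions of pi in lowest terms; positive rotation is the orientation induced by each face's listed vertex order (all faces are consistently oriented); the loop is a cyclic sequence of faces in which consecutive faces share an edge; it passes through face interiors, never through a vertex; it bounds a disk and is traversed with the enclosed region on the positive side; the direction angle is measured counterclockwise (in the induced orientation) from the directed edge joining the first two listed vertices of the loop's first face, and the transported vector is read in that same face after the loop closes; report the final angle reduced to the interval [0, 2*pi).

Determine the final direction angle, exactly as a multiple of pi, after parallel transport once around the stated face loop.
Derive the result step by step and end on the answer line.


enclosed vertex P0: corner angles sum to (5/3)*pi, defect = 2*pi - (5/3)*pi = pi/3
by Gauss-Bonnet the loop rotates the vector by the enclosed defect sum (positive orientation, mod 2*pi)
final angle = (7/12)*pi + pi/3 = (11/12)*pi (mod 2*pi)

Answer: final direction angle = (11/12)*pi


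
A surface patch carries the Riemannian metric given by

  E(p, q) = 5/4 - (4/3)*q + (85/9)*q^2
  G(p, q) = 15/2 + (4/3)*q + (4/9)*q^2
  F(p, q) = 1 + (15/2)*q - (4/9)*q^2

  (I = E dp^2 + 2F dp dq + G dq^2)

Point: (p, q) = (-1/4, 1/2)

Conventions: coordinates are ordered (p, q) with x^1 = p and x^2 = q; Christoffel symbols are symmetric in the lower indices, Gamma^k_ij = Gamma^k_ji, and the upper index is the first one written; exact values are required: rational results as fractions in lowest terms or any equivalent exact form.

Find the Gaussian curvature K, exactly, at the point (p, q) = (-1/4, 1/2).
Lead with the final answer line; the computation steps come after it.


Answer: K = -29792/18769

E = 53/18, F = 167/36, G = 149/18, EG - F^2 = 137/48 at the point
E_p = 0, E_q = 73/9, F_p = 0, F_q = 127/18, G_p = 0, G_q = 16/9
E_qq = 170/9, F_pq = 0, G_pp = 0
The intrinsic route: Brioschi's K = (det M1 - det M2)/(EG - F^2)^2.
M1 = [[-E_qq/2 + F_pq - G_pp/2, E_p/2, F_p - E_q/2], [F_q - G_p/2, E, F], [G_q/2, F, G]] = [[-85/9, 0, -73/18], [127/18, 53/18, 167/36], [8/9, 167/36, 149/18]]; det M1 = -108679/729
M2 = [[0, E_q/2, G_p/2], [E_q/2, E, F], [G_p/2, F, G]] = [[0, 73/18, 0], [73/18, 53/18, 167/36], [0, 167/36, 149/18]]; det M2 = -794021/5832
det M1 - det M2 = -931/72; K = -931/72 / (137/48)^2 = -29792/18769


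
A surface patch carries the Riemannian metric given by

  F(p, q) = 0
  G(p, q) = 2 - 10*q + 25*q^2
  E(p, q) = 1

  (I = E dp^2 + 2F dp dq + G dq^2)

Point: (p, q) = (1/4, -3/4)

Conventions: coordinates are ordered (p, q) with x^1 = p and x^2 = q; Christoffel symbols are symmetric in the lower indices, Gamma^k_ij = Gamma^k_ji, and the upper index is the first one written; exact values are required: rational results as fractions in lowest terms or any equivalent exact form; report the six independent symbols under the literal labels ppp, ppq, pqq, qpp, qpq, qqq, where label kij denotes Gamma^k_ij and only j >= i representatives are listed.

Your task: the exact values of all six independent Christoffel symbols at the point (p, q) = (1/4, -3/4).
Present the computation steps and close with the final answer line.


E = 1, F = 0, G = 377/16 at the point
E_p = 0, E_q = 0, F_p = 0, F_q = 0, G_p = 0, G_q = -95/2
EG - F^2 = 377/16;  g^inv = (16/377) * [[377/16, 0], [0, 1]]
first-kind symbols [ij,l] = (1/2)(d_i g_jl + d_j g_il - d_l g_ij): [pp,p] = E_p/2 = 0, [pp,q] = F_p - E_q/2 = 0, [pq,p] = E_q/2 = 0, [pq,q] = G_p/2 = 0, [qq,p] = F_q - G_p/2 = 0, [qq,q] = G_q/2 = -95/4
Gamma^p_ij = (G*[ij,p] - F*[ij,q])/(EG - F^2), Gamma^q_ij = (E*[ij,q] - F*[ij,p])/(EG - F^2)

Answer: Gamma_ppp = 0, Gamma_ppq = 0, Gamma_pqq = 0, Gamma_qpp = 0, Gamma_qpq = 0, Gamma_qqq = -380/377


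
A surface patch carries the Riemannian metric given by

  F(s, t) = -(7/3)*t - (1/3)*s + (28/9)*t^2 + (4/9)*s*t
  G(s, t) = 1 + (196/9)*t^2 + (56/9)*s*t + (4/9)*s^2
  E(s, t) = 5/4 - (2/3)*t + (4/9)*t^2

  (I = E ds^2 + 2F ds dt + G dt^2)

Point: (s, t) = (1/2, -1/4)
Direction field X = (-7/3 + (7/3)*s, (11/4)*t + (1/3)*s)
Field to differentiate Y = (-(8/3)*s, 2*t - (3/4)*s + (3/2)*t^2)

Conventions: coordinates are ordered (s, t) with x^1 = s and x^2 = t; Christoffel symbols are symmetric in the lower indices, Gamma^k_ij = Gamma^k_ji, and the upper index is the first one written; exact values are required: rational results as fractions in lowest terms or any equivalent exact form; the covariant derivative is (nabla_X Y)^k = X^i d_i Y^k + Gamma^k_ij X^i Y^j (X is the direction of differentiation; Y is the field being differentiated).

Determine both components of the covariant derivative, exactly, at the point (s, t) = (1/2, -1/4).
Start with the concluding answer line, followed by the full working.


Answer: (nabla_X Y)^s = 48467/22176, (nabla_X Y)^t = -82759/88704

E = 13/9, F = 5/9, G = 61/36 at the point
E_s = 0, E_t = -8/9, F_s = -4/9, F_t = -11/3, G_s = -10/9, G_t = -70/9
EG - F^2 = 77/36;  g^inv = (36/77) * [[61/36, -5/9], [-5/9, 13/9]]
first-kind symbols [ij,l] = (1/2)(d_i g_jl + d_j g_il - d_l g_ij): [ss,s] = E_s/2 = 0, [ss,t] = F_s - E_t/2 = 0, [st,s] = E_t/2 = -4/9, [st,t] = G_s/2 = -5/9, [tt,s] = F_t - G_s/2 = -28/9, [tt,t] = G_t/2 = -35/9
Gamma^s_ij = (G*[ij,s] - F*[ij,t])/(EG - F^2), Gamma^t_ij = (E*[ij,t] - F*[ij,s])/(EG - F^2)
Gamma_sss = 0, Gamma_sst = -16/77, Gamma_stt = -16/11, Gamma_tss = 0, Gamma_tst = -20/77, Gamma_ttt = -20/11
X = (-7/6, -25/48), Y = (-4/3, -25/32) at the point


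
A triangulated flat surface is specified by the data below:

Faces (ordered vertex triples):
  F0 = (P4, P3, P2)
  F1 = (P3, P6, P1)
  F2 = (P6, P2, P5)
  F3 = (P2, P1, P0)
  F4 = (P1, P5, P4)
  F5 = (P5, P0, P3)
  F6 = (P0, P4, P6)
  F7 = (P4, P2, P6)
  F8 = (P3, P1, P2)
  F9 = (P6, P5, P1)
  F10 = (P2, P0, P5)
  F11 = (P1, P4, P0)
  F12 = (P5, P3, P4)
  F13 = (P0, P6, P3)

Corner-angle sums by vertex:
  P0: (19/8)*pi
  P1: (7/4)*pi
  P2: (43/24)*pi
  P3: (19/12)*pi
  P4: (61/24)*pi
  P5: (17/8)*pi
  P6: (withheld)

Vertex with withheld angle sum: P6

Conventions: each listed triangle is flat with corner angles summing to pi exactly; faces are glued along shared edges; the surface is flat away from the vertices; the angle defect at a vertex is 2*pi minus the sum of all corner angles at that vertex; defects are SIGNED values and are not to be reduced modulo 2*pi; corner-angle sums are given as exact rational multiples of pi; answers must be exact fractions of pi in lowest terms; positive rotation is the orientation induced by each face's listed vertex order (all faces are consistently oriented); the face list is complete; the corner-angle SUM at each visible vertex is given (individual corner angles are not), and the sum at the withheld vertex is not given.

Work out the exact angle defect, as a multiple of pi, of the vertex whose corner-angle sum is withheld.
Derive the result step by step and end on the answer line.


V = 7, E = 21, F = 14; chi = V - E + F = 0
Gauss-Bonnet: total defect = 2*pi*chi = 0; visible defects sum to -pi/6

Answer: defect(P6) = pi/6


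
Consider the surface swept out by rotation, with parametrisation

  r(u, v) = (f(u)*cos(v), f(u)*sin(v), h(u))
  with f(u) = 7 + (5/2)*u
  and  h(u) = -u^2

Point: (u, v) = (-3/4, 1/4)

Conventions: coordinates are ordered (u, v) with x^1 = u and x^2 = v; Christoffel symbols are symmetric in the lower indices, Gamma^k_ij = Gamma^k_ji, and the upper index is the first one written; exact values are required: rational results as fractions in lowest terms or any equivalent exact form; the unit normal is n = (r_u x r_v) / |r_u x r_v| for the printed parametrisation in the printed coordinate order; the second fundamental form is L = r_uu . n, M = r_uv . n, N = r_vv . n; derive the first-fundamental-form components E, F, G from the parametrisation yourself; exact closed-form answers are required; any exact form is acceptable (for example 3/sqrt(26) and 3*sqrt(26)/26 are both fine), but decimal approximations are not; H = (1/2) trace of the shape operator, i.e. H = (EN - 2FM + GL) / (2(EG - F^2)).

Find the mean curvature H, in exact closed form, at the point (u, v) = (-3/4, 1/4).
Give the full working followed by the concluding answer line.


f = 41/8, f' = 5/2, f'' = 0, h' = 3/2, h'' = -2
E = 17/2, F = 0, G = 1681/64; answer radicand W^2 = 17/2
unnormalised second-form numerators: l = -5, m = 0, n = 123/16; L = l/sqrt(17/2), and similarly M = m/sqrt(W^2), N = n/sqrt(W^2)
H = (E*n - 2*F*m + G*l) / (2*(EG - F^2)*sqrt(W^2)); E*n - 2*F*m + G*l = -4223/64, EG - F^2 = 28577/128, so H = (-103/697)/sqrt(17/2)

Answer: H = -103*sqrt(34)/11849


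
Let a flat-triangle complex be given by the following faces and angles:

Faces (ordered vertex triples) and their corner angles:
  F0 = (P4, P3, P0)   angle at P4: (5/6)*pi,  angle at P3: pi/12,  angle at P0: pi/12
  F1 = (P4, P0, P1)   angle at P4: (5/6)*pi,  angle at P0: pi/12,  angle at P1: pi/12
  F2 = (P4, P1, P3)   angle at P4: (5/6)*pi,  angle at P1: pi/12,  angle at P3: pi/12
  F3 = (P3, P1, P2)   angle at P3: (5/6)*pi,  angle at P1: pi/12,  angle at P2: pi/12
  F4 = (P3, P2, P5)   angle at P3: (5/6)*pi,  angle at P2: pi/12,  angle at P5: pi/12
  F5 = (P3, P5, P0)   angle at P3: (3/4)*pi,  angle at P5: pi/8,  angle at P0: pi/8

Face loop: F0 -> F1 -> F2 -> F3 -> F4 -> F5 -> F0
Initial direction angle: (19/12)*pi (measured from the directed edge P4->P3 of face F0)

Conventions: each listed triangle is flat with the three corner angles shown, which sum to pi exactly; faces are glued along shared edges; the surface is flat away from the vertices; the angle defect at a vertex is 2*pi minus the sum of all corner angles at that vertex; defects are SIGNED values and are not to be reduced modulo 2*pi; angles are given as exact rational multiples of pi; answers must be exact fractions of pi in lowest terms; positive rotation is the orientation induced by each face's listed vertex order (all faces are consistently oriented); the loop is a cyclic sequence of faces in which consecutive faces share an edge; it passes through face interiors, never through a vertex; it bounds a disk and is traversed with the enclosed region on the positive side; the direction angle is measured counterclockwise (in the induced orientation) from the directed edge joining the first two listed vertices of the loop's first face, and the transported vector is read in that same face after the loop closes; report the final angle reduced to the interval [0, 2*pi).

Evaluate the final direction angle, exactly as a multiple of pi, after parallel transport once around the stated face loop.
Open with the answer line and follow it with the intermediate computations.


Answer: final direction angle = pi/2

enclosed vertex P3: corner angles sum to (31/12)*pi, defect = 2*pi - (31/12)*pi = (-7/12)*pi
enclosed vertex P4: corner angles sum to (5/2)*pi, defect = 2*pi - (5/2)*pi = -pi/2
summing the enclosed defects onto the initial angle, mod 2*pi in the induced orientation:
final angle = (19/12)*pi - (13/12)*pi = pi/2 (mod 2*pi)


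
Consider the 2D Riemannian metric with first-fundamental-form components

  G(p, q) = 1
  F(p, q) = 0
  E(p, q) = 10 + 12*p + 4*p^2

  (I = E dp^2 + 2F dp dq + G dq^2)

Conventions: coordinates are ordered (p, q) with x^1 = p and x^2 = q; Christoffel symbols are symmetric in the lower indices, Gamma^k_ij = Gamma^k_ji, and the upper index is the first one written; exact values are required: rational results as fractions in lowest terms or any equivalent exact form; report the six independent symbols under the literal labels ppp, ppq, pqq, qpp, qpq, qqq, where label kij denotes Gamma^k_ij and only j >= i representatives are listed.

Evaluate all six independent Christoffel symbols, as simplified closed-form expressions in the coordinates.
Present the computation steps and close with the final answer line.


E = 10 + 12*p + 4*p^2; F = 0; G = 1
Gamma^k_ij = (1/2) g^{kl} (d_i g_jl + d_j g_il - d_l g_ij), with g^inv = (1/(EG-F^2)) [[G, -F], [-F, E]]
first partials: E_p = 12 + 8*p, E_q = 0, F_p = 0, F_q = 0, G_p = 0, G_q = 0
D = EG - F^2 = 10 + 12*p + 4*p^2
expanded: Gamma^p_pp = (G E_p - 2F F_p + F E_q)/(2D), Gamma^p_pq = (G E_q - F G_p)/(2D), Gamma^p_qq = (2G F_q - G G_p - F G_q)/(2D), Gamma^q_pp = (2E F_p - E E_q - F E_p)/(2D), Gamma^q_pq = (E G_p - F E_q)/(2D), Gamma^q_qq = (E G_q - 2F F_q + F G_p)/(2D); substitute and cancel common factors

Answer: Gamma_ppp = (2*p + 3)/(2*p^2 + 6*p + 5), Gamma_ppq = 0, Gamma_pqq = 0, Gamma_qpp = 0, Gamma_qpq = 0, Gamma_qqq = 0


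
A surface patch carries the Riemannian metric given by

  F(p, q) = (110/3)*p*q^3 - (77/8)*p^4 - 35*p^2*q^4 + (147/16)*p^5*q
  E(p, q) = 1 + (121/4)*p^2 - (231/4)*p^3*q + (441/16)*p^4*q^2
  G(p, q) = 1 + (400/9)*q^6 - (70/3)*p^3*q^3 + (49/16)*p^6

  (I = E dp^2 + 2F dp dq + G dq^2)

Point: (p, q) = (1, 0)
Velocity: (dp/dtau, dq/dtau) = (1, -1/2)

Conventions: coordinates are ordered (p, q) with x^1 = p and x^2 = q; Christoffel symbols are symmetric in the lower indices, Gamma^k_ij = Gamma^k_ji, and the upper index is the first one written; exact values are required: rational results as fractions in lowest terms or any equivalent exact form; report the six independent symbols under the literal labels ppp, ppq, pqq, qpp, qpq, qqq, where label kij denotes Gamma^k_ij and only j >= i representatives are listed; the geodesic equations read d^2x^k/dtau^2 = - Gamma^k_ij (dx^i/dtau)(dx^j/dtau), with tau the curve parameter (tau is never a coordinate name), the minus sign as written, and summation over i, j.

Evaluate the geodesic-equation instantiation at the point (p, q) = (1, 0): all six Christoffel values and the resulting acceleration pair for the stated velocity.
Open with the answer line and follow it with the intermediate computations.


Answer: Gamma_ppp = 484/549, Gamma_ppq = -154/183, Gamma_pqq = 0, Gamma_qpp = -154/549, Gamma_qpq = 49/183, Gamma_qqq = 0; accelerations (d^2p/dtau^2, d^2q/dtau^2) = (-946/549, 301/549)

E = 125/4, F = -77/8, G = 65/16 at the point
E_p = 121/2, E_q = -231/4, F_p = -77/2, F_q = 147/16, G_p = 147/8, G_q = 0
EG - F^2 = 549/16;  g^inv = (16/549) * [[65/16, 77/8], [77/8, 125/4]]
first-kind symbols [ij,l] = (1/2)(d_i g_jl + d_j g_il - d_l g_ij): [pp,p] = E_p/2 = 121/4, [pp,q] = F_p - E_q/2 = -77/8, [pq,p] = E_q/2 = -231/8, [pq,q] = G_p/2 = 147/16, [qq,p] = F_q - G_p/2 = 0, [qq,q] = G_q/2 = 0
Gamma^p_ij = (G*[ij,p] - F*[ij,q])/(EG - F^2), Gamma^q_ij = (E*[ij,q] - F*[ij,p])/(EG - F^2)
Gamma_ppp = 484/549, Gamma_ppq = -154/183, Gamma_pqq = 0, Gamma_qpp = -154/549, Gamma_qpq = 49/183, Gamma_qqq = 0
d^2p/dtau^2 = -(Gamma_ppp*(1)^2 + 2*Gamma_ppq*(1)*(-1/2) + Gamma_pqq*(-1/2)^2) = -946/549
d^2q/dtau^2 = -(Gamma_qpp*(1)^2 + 2*Gamma_qpq*(1)*(-1/2) + Gamma_qqq*(-1/2)^2) = 301/549


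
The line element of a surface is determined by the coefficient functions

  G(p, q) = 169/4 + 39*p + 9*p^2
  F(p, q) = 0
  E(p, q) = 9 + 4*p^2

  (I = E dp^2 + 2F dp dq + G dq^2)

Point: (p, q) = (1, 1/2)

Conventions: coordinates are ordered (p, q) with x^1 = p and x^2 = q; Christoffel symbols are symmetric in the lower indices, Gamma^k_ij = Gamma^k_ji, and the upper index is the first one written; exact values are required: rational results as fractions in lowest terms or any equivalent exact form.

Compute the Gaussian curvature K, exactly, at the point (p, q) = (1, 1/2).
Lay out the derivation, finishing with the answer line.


E = 13, F = 0, G = 361/4, EG - F^2 = 4693/4 at the point
E_p = 8, E_q = 0, F_p = 0, F_q = 0, G_p = 57, G_q = 0
E_qq = 0, F_pq = 0, G_pp = 18
K follows from Brioschi's formula, (det M1 - det M2)/(EG - F^2)^2.
M1 = [[-E_qq/2 + F_pq - G_pp/2, E_p/2, F_p - E_q/2], [F_q - G_p/2, E, F], [G_q/2, F, G]] = [[-9, 4, 0], [-57/2, 13, 0], [0, 0, 361/4]]; det M1 = -1083/4
M2 = [[0, E_q/2, G_p/2], [E_q/2, E, F], [G_p/2, F, G]] = [[0, 0, 57/2], [0, 13, 0], [57/2, 0, 361/4]]; det M2 = -42237/4
det M1 - det M2 = 20577/2; K = 20577/2 / (4693/4)^2 = 24/3211

Answer: K = 24/3211


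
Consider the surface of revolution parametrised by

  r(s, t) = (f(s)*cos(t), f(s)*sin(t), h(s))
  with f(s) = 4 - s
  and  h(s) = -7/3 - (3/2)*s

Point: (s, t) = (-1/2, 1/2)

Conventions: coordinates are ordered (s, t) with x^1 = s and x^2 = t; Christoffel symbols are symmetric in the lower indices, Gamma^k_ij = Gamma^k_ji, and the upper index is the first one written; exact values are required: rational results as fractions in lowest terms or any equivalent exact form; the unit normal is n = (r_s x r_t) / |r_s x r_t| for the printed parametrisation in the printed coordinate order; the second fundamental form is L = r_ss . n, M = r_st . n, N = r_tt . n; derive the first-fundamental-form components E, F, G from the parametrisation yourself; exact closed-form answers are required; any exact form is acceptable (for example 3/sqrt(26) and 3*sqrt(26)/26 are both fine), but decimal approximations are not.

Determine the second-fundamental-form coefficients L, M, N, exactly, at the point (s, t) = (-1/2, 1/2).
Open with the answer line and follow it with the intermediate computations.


Answer: L = 0, M = 0, N = -27*sqrt(13)/26

f = 9/2, f' = -1, f'' = 0, h' = -3/2, h'' = 0
E = 13/4, F = 0, G = 81/4; answer radicand W^2 = 13/4
unnormalised second-form numerators: l = 0, m = 0, n = -27/4; L = l/sqrt(13/4), and similarly M = m/sqrt(W^2), N = n/sqrt(W^2)


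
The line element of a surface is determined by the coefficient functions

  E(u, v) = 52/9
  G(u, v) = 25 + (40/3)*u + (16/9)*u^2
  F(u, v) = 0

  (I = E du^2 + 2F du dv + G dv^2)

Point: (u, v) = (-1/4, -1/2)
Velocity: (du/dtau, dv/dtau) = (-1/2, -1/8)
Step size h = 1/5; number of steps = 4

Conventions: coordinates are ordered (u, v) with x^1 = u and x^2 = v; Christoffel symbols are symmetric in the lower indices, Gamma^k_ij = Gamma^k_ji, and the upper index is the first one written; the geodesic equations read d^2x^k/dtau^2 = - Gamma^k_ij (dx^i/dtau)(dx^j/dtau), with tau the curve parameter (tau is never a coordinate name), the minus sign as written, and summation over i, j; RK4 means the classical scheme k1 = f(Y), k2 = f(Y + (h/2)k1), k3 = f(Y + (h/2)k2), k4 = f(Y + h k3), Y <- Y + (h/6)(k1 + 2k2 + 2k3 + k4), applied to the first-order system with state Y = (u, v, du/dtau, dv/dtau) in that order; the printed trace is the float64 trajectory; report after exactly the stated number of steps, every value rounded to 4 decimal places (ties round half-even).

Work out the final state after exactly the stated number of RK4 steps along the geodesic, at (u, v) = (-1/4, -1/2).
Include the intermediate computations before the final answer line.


f(Y) = (du/dtau, dv/dtau, -Gamma^u_ij Y'^i Y'^j, -Gamma^v_ij Y'^i Y'^j) with the Gammas evaluated at the stage position; h = 0.200000; intermediate values shown to 6 dp
step 0: u = -0.2500, v = -0.5000, du/dtau = -0.5000, dv/dtau = -0.1250
step 1:
  k1: at (u, v) = (-0.250000, -0.500000), (du/dtau, dv/dtau) = (-0.500000, -0.125000); Gamma_uuu = 0.000000, Gamma_uuv = 0.000000, Gamma_uvv = -1.076923, Gamma_vuu = 0.000000, Gamma_vuv = 0.285714, Gamma_vvv = 0.000000; k1 = (-0.500000, -0.125000, 0.016827, -0.035714)
  k2: at (u, v) = (-0.300000, -0.512500), (du/dtau, dv/dtau) = (-0.498317, -0.128571); Gamma_uuu = 0.000000, Gamma_uuv = 0.000000, Gamma_uvv = -1.061538, Gamma_vuu = 0.000000, Gamma_vuv = 0.289855, Gamma_vvv = 0.000000; k2 = (-0.498317, -0.128571, 0.017548, -0.037142)
  k3: at (u, v) = (-0.299832, -0.512857), (du/dtau, dv/dtau) = (-0.498245, -0.128714); Gamma_uuu = 0.000000, Gamma_uuv = 0.000000, Gamma_uvv = -1.061590, Gamma_vuu = 0.000000, Gamma_vuv = 0.289841, Gamma_vvv = 0.000000; k3 = (-0.498245, -0.128714, 0.017588, -0.037176)
  k4: at (u, v) = (-0.349649, -0.525743), (du/dtau, dv/dtau) = (-0.496482, -0.132435); Gamma_uuu = 0.000000, Gamma_uuv = 0.000000, Gamma_uvv = -1.046262, Gamma_vuu = 0.000000, Gamma_vuv = 0.294087, Gamma_vvv = 0.000000; k4 = (-0.496482, -0.132435, 0.018350, -0.038673)
  Y <- Y + (h/6)(k1 + 2k2 + 2k3 + k4): u = -0.3497, v = -0.5257, du/dtau = -0.4965, dv/dtau = -0.1324
step 2:
  k1: at (u, v) = (-0.349654, -0.525734), (du/dtau, dv/dtau) = (-0.496485, -0.132434); Gamma_uuu = 0.000000, Gamma_uuv = 0.000000, Gamma_uvv = -1.046260, Gamma_vuu = 0.000000, Gamma_vuv = 0.294088, Gamma_vvv = 0.000000; k1 = (-0.496485, -0.132434, 0.018350, -0.038673)
  k2: at (u, v) = (-0.399302, -0.538977), (du/dtau, dv/dtau) = (-0.494650, -0.136301); Gamma_uuu = 0.000000, Gamma_uuv = 0.000000, Gamma_uvv = -1.030984, Gamma_vuu = 0.000000, Gamma_vuv = 0.298445, Gamma_vvv = 0.000000; k2 = (-0.494650, -0.136301, 0.019154, -0.040243)
  k3: at (u, v) = (-0.399119, -0.539364), (du/dtau, dv/dtau) = (-0.494570, -0.136458); Gamma_uuu = 0.000000, Gamma_uuv = 0.000000, Gamma_uvv = -1.031040, Gamma_vuu = 0.000000, Gamma_vuv = 0.298429, Gamma_vvv = 0.000000; k3 = (-0.494570, -0.136458, 0.019199, -0.040281)
  k4: at (u, v) = (-0.448568, -0.553025), (du/dtau, dv/dtau) = (-0.492645, -0.140490); Gamma_uuu = 0.000000, Gamma_uuv = 0.000000, Gamma_uvv = -1.015825, Gamma_vuu = 0.000000, Gamma_vuv = 0.302899, Gamma_vvv = 0.000000; k4 = (-0.492645, -0.140490, 0.020050, -0.041928)
  Y <- Y + (h/6)(k1 + 2k2 + 2k3 + k4): u = -0.4486, v = -0.5530, du/dtau = -0.4926, dv/dtau = -0.1405
step 3:
  k1: at (u, v) = (-0.448573, -0.553015), (du/dtau, dv/dtau) = (-0.492648, -0.140489); Gamma_uuu = 0.000000, Gamma_uuv = 0.000000, Gamma_uvv = -1.015824, Gamma_vuu = 0.000000, Gamma_vuv = 0.302899, Gamma_vvv = 0.000000; k1 = (-0.492648, -0.140489, 0.020050, -0.041928)
  k2: at (u, v) = (-0.497837, -0.567064), (du/dtau, dv/dtau) = (-0.490643, -0.144682); Gamma_uuu = 0.000000, Gamma_uuv = 0.000000, Gamma_uvv = -1.000665, Gamma_vuu = 0.000000, Gamma_vuv = 0.307488, Gamma_vvv = 0.000000; k2 = (-0.490643, -0.144682, 0.020947, -0.043655)
  k3: at (u, v) = (-0.497637, -0.567483), (du/dtau, dv/dtau) = (-0.490554, -0.144855); Gamma_uuu = 0.000000, Gamma_uuv = 0.000000, Gamma_uvv = -1.000727, Gamma_vuu = 0.000000, Gamma_vuv = 0.307469, Gamma_vvv = 0.000000; k3 = (-0.490554, -0.144855, 0.020998, -0.043697)
  k4: at (u, v) = (-0.546683, -0.581986), (du/dtau, dv/dtau) = (-0.488449, -0.149228); Gamma_uuu = 0.000000, Gamma_uuv = 0.000000, Gamma_uvv = -0.985636, Gamma_vuu = 0.000000, Gamma_vuv = 0.312176, Gamma_vvv = 0.000000; k4 = (-0.488449, -0.149228, 0.021949, -0.045509)
  Y <- Y + (h/6)(k1 + 2k2 + 2k3 + k4): u = -0.5467, v = -0.5820, du/dtau = -0.4885, dv/dtau = -0.1492
step 4:
  k1: at (u, v) = (-0.546689, -0.581975), (du/dtau, dv/dtau) = (-0.488452, -0.149227); Gamma_uuu = 0.000000, Gamma_uuv = 0.000000, Gamma_uvv = -0.985634, Gamma_vuu = 0.000000, Gamma_vuv = 0.312177, Gamma_vvv = 0.000000; k1 = (-0.488452, -0.149227, 0.021949, -0.045509)
  k2: at (u, v) = (-0.595534, -0.596897), (du/dtau, dv/dtau) = (-0.486257, -0.153778); Gamma_uuu = 0.000000, Gamma_uuv = 0.000000, Gamma_uvv = -0.970605, Gamma_vuu = 0.000000, Gamma_vuv = 0.317011, Gamma_vvv = 0.000000; k2 = (-0.486257, -0.153778, 0.022953, -0.047409)
  k3: at (u, v) = (-0.595315, -0.597353), (du/dtau, dv/dtau) = (-0.486157, -0.153968); Gamma_uuu = 0.000000, Gamma_uuv = 0.000000, Gamma_uvv = -0.970672, Gamma_vuu = 0.000000, Gamma_vuv = 0.316989, Gamma_vvv = 0.000000; k3 = (-0.486157, -0.153968, 0.023011, -0.047455)
  k4: at (u, v) = (-0.643920, -0.612768), (du/dtau, dv/dtau) = (-0.483850, -0.158718); Gamma_uuu = 0.000000, Gamma_uuv = 0.000000, Gamma_uvv = -0.955717, Gamma_vuu = 0.000000, Gamma_vuv = 0.321949, Gamma_vvv = 0.000000; k4 = (-0.483850, -0.158718, 0.024076, -0.049449)
  Y <- Y + (h/6)(k1 + 2k2 + 2k3 + k4): u = -0.6439, v = -0.6128, du/dtau = -0.4839, dv/dtau = -0.1587

Answer: u = -0.6439, v = -0.6128, du/dtau = -0.4839, dv/dtau = -0.1587


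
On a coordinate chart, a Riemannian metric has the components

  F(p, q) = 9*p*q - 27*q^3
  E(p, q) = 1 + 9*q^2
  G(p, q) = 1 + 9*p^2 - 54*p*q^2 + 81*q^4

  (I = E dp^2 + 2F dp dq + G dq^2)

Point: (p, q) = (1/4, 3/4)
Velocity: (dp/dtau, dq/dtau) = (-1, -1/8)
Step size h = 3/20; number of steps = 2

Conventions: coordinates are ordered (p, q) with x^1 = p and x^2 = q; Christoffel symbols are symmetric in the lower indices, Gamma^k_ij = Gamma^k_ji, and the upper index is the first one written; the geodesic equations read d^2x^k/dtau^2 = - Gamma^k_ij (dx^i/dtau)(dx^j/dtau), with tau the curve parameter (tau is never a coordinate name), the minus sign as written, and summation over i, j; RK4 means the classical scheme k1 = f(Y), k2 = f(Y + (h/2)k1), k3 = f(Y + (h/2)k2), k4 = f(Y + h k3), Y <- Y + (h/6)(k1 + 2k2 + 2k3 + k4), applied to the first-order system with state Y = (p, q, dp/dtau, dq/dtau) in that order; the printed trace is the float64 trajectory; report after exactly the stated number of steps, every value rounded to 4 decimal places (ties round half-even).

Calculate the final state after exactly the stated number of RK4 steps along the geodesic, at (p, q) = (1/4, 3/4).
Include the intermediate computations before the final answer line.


f(Y) = (dp/dtau, dq/dtau, -Gamma^p_ij Y'^i Y'^j, -Gamma^q_ij Y'^i Y'^j) with the Gammas evaluated at the stage position; h = 0.150000; intermediate values shown to 6 dp
step 0: p = 0.2500, q = 0.7500, dp/dtau = -1.0000, dq/dtau = -0.1250
step 1:
  k1: at (p, q) = (0.250000, 0.750000), (dp/dtau, dq/dtau) = (-1.000000, -0.125000); Gamma_ppp = 0.000000, Gamma_ppq = 0.273721, Gamma_pqq = -1.231744, Gamma_qpp = 0.000000, Gamma_qpq = -0.524632, Gamma_qqq = 2.360843; k1 = (-1.000000, -0.125000, -0.049184, 0.094270)
  k2: at (p, q) = (0.175000, 0.740625), (dp/dtau, dq/dtau) = (-1.003689, -0.117930); Gamma_ppp = 0.000000, Gamma_ppq = 0.262425, Gamma_pqq = -1.166153, Gamma_qpp = 0.000000, Gamma_qpq = -0.521069, Gamma_qqq = 2.315499; k2 = (-1.003689, -0.117930, -0.045906, 0.091150)
  k3: at (p, q) = (0.174723, 0.741155), (dp/dtau, dq/dtau) = (-1.003443, -0.118164); Gamma_ppp = 0.000000, Gamma_ppq = 0.261821, Gamma_pqq = -1.164300, Gamma_qpp = 0.000000, Gamma_qpq = -0.520427, Gamma_qqq = 2.314305; k3 = (-1.003443, -0.118164, -0.045832, 0.091101)
  k4: at (p, q) = (0.099484, 0.732275), (dp/dtau, dq/dtau) = (-1.006875, -0.111335); Gamma_ppp = 0.000000, Gamma_ppq = 0.250349, Gamma_pqq = -1.099947, Gamma_qpp = 0.000000, Gamma_qpq = -0.515962, Gamma_qqq = 2.266958; k4 = (-1.006875, -0.111335, -0.042494, 0.087579)
  Y <- Y + (h/6)(k1 + 2k2 + 2k3 + k4): p = 0.0995, q = 0.7323, dp/dtau = -1.0069, dq/dtau = -0.1113
step 2:
  k1: at (p, q) = (0.099472, 0.732287), (dp/dtau, dq/dtau) = (-1.006879, -0.111341); Gamma_ppp = 0.000000, Gamma_ppq = 0.250335, Gamma_pqq = -1.099904, Gamma_qpp = 0.000000, Gamma_qpq = -0.515947, Gamma_qqq = 2.266928; k1 = (-1.006879, -0.111341, -0.042493, 0.087580)
  k2: at (p, q) = (0.023956, 0.723936), (dp/dtau, dq/dtau) = (-1.010066, -0.104773); Gamma_ppp = 0.000000, Gamma_ppq = 0.238733, Gamma_pqq = -1.036963, Gamma_qpp = 0.000000, Gamma_qpq = -0.510582, Gamma_qqq = 2.217772; k2 = (-1.010066, -0.104773, -0.039146, 0.083722)
  k3: at (p, q) = (0.023717, 0.724429), (dp/dtau, dq/dtau) = (-1.009815, -0.105062); Gamma_ppp = 0.000000, Gamma_ppq = 0.238260, Gamma_pqq = -1.035613, Gamma_qpp = 0.000000, Gamma_qpq = -0.510006, Gamma_qqq = 2.216780; k3 = (-1.009815, -0.105062, -0.039124, 0.083748)
  k4: at (p, q) = (-0.052001, 0.716528), (dp/dtau, dq/dtau) = (-1.012747, -0.098779); Gamma_ppp = 0.000000, Gamma_ppq = 0.226768, Gamma_pqq = -0.974913, Gamma_qpp = 0.000000, Gamma_qpq = -0.503914, Gamma_qqq = 2.166409; k4 = (-1.012747, -0.098779, -0.035858, 0.079683)
  Y <- Y + (h/6)(k1 + 2k2 + 2k3 + k4): p = -0.0520, q = 0.7165, dp/dtau = -1.0128, dq/dtau = -0.0988

Answer: p = -0.0520, q = 0.7165, dp/dtau = -1.0128, dq/dtau = -0.0988


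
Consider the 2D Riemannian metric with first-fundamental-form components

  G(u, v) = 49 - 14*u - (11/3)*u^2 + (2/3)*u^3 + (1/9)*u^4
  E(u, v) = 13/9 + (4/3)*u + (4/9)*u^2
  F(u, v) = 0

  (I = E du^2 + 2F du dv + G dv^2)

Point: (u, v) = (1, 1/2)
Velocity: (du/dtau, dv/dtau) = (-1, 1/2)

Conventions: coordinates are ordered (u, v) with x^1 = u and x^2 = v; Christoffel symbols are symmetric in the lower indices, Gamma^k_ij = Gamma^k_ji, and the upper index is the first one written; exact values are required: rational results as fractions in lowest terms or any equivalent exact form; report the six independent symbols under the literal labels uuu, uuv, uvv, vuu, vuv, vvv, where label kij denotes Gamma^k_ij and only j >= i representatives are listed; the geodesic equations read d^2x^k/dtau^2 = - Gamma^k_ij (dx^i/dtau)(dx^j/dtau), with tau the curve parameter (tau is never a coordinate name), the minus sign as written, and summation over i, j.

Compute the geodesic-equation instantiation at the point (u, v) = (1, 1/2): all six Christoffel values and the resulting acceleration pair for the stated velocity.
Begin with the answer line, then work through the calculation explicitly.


Answer: Gamma_uuu = 10/29, Gamma_uuv = 0, Gamma_uvv = 85/29, Gamma_vuu = 0, Gamma_vuv = -5/17, Gamma_vvv = 0; accelerations (d^2u/dtau^2, d^2v/dtau^2) = (-125/116, -5/17)

E = 29/9, F = 0, G = 289/9 at the point
E_u = 20/9, E_v = 0, F_u = 0, F_v = 0, G_u = -170/9, G_v = 0
EG - F^2 = 8381/81;  g^inv = (81/8381) * [[289/9, 0], [0, 29/9]]
first-kind symbols [ij,l] = (1/2)(d_i g_jl + d_j g_il - d_l g_ij): [uu,u] = E_u/2 = 10/9, [uu,v] = F_u - E_v/2 = 0, [uv,u] = E_v/2 = 0, [uv,v] = G_u/2 = -85/9, [vv,u] = F_v - G_u/2 = 85/9, [vv,v] = G_v/2 = 0
Gamma^u_ij = (G*[ij,u] - F*[ij,v])/(EG - F^2), Gamma^v_ij = (E*[ij,v] - F*[ij,u])/(EG - F^2)
Gamma_uuu = 10/29, Gamma_uuv = 0, Gamma_uvv = 85/29, Gamma_vuu = 0, Gamma_vuv = -5/17, Gamma_vvv = 0
d^2u/dtau^2 = -(Gamma_uuu*(-1)^2 + 2*Gamma_uuv*(-1)*(1/2) + Gamma_uvv*(1/2)^2) = -125/116
d^2v/dtau^2 = -(Gamma_vuu*(-1)^2 + 2*Gamma_vuv*(-1)*(1/2) + Gamma_vvv*(1/2)^2) = -5/17


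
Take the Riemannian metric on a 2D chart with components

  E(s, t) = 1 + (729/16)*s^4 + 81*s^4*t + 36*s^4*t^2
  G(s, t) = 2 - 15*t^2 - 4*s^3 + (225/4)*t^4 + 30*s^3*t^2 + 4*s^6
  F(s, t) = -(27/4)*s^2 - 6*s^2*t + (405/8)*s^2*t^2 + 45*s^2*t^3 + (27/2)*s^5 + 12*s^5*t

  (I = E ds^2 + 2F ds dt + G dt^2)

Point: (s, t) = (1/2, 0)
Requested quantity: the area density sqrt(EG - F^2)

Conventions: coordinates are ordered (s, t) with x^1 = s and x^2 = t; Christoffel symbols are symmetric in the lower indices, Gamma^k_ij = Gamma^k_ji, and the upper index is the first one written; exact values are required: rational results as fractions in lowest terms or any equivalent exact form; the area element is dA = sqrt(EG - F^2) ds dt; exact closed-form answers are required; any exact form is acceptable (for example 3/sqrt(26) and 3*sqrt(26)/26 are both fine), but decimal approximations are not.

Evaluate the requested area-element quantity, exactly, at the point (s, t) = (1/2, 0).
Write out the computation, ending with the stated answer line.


E = 985/256, F = -81/64, G = 25/16; EG - F^2 = 1129/256

Answer: sqrt(EG - F^2) = sqrt(1129)/16


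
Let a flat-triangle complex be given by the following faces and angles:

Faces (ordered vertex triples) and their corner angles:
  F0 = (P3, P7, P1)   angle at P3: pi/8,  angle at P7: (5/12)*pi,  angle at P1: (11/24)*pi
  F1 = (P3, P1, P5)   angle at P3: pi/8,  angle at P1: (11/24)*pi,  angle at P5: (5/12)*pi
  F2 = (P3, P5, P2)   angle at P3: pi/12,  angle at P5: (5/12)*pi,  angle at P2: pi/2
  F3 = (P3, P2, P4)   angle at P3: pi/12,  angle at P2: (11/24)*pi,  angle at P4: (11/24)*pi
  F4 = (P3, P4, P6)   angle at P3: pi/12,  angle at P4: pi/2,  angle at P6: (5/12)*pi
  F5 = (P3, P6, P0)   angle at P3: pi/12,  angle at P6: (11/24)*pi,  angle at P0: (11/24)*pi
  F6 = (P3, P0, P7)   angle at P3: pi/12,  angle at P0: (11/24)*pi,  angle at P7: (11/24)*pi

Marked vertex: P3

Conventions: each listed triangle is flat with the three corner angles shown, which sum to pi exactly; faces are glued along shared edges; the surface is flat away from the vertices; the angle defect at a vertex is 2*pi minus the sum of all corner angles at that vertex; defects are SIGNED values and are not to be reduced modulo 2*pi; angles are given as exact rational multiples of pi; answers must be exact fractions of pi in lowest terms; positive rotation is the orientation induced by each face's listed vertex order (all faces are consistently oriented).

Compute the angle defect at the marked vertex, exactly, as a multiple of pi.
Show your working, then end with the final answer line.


Sum of corner angles at P3: (2/3)*pi
defect = 2*pi - (2/3)*pi

Answer: defect(P3) = (4/3)*pi


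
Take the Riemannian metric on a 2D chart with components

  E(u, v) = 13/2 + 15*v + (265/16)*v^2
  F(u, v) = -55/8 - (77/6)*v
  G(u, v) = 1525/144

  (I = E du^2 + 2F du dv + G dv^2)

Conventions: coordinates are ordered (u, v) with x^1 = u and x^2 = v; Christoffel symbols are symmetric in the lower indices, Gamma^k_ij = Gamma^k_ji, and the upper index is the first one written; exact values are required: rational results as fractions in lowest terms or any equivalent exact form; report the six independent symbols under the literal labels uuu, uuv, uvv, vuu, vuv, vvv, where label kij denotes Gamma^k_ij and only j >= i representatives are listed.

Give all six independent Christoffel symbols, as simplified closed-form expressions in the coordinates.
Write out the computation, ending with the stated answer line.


E = 13/2 + 15*v + (265/16)*v^2; F = -55/8 - (77/6)*v; G = 1525/144
Gamma^k_ij = (1/2) g^{kl} (d_i g_jl + d_j g_il - d_l g_ij), with g^inv = (1/(EG-F^2)) [[G, -F], [-F, E]]
first partials: E_u = 0, E_v = 15 + (265/8)*v, F_u = 0, F_v = -77/6, G_u = 0, G_v = 0
D = EG - F^2 = 12425/576 - (845/48)*v + (2741/256)*v^2
expanded: Gamma^u_uu = (G E_u - 2F F_u + F E_v)/(2D), Gamma^u_uv = (G E_v - F G_u)/(2D), Gamma^u_vv = (2G F_v - G G_u - F G_v)/(2D), Gamma^v_uu = (2E F_u - E E_v - F E_u)/(2D), Gamma^v_uv = (E G_u - F E_v)/(2D), Gamma^v_vv = (E G_v - 2F F_v + F G_u)/(2D); substitute and cancel common factors

Answer: Gamma_uuu = (-489720*v^2 - 484110*v - 118800)/(24669*v^2 - 40560*v + 49700), Gamma_uuv = (404125*v + 183000)/(24669*v^2 - 40560*v + 49700), Gamma_uvv = -939400/(74007*v^2 - 121680*v + 149100), Gamma_vuu = (-632025*v^3 - 858600*v^2 - 507240*v - 112320)/(24669*v^2 - 40560*v + 49700), Gamma_vuv = (489720*v^2 + 484110*v + 118800)/(24669*v^2 - 40560*v + 49700), Gamma_vvv = (-379456*v - 203280)/(24669*v^2 - 40560*v + 49700)
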